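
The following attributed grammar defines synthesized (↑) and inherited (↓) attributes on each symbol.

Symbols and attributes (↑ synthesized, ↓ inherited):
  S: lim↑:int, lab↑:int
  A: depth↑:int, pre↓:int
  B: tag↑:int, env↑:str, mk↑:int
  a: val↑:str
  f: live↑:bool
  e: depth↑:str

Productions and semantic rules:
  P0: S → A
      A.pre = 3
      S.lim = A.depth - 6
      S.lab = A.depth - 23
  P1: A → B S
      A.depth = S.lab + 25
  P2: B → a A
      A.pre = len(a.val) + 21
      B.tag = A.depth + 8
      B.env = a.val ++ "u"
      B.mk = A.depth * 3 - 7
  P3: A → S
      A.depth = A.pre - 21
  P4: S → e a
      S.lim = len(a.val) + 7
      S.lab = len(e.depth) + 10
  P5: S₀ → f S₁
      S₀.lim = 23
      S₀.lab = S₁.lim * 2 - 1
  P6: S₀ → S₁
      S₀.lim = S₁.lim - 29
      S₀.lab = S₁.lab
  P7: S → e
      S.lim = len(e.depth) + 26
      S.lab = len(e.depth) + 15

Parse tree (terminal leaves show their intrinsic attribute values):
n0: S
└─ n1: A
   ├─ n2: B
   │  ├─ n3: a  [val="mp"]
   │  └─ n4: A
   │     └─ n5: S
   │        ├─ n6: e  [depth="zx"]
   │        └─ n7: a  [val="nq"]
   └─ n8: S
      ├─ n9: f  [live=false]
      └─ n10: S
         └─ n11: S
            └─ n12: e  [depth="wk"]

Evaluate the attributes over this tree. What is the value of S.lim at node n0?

16

1. n1.pre = 3  [3]
2. n3.val = "mp"  [terminal]
3. n4.pre = 23  [len(a.val) + 21]
4. n6.depth = "zx"  [terminal]
5. n7.val = "nq"  [terminal]
6. n5.lim = 9  [len(a.val) + 7]
7. n5.lab = 12  [len(e.depth) + 10]
8. n4.depth = 2  [A.pre - 21]
9. n2.tag = 10  [A.depth + 8]
10. n2.env = "mpu"  [a.val ++ "u"]
11. n2.mk = -1  [A.depth * 3 - 7]
12. n9.live = false  [terminal]
13. n12.depth = "wk"  [terminal]
14. n11.lim = 28  [len(e.depth) + 26]
15. n11.lab = 17  [len(e.depth) + 15]
16. n10.lim = -1  [S₁.lim - 29]
17. n10.lab = 17  [S₁.lab]
18. n8.lim = 23  [23]
19. n8.lab = -3  [S₁.lim * 2 - 1]
20. n1.depth = 22  [S.lab + 25]
21. n0.lim = 16  [A.depth - 6]
22. n0.lab = -1  [A.depth - 23]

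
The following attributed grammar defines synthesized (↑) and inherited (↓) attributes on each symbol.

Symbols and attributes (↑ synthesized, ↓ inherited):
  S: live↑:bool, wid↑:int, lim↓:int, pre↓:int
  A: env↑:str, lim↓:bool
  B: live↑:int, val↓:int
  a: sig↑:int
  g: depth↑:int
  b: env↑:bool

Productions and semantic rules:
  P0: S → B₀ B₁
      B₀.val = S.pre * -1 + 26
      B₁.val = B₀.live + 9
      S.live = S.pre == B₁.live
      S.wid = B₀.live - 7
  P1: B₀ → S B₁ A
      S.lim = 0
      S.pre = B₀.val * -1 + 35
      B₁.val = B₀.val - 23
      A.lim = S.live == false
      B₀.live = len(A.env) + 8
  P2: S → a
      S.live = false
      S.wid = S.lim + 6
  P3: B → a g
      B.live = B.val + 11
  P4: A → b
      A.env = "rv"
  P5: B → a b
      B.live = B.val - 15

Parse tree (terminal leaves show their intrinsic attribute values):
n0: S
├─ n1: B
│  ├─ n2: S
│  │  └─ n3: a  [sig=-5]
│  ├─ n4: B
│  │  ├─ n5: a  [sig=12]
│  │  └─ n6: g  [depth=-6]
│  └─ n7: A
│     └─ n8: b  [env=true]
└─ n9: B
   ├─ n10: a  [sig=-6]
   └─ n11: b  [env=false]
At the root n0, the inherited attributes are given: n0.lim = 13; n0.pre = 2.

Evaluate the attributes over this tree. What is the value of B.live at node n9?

4

1. n0.lim = 13  [given at root]
2. n0.pre = 2  [given at root]
3. n1.val = 24  [S.pre * -1 + 26]
4. n2.lim = 0  [0]
5. n2.pre = 11  [B₀.val * -1 + 35]
6. n3.sig = -5  [terminal]
7. n2.live = false  [false]
8. n2.wid = 6  [S.lim + 6]
9. n4.val = 1  [B₀.val - 23]
10. n5.sig = 12  [terminal]
11. n6.depth = -6  [terminal]
12. n4.live = 12  [B.val + 11]
13. n7.lim = true  [S.live == false]
14. n8.env = true  [terminal]
15. n7.env = "rv"  ["rv"]
16. n1.live = 10  [len(A.env) + 8]
17. n9.val = 19  [B₀.live + 9]
18. n10.sig = -6  [terminal]
19. n11.env = false  [terminal]
20. n9.live = 4  [B.val - 15]
21. n0.live = false  [S.pre == B₁.live]
22. n0.wid = 3  [B₀.live - 7]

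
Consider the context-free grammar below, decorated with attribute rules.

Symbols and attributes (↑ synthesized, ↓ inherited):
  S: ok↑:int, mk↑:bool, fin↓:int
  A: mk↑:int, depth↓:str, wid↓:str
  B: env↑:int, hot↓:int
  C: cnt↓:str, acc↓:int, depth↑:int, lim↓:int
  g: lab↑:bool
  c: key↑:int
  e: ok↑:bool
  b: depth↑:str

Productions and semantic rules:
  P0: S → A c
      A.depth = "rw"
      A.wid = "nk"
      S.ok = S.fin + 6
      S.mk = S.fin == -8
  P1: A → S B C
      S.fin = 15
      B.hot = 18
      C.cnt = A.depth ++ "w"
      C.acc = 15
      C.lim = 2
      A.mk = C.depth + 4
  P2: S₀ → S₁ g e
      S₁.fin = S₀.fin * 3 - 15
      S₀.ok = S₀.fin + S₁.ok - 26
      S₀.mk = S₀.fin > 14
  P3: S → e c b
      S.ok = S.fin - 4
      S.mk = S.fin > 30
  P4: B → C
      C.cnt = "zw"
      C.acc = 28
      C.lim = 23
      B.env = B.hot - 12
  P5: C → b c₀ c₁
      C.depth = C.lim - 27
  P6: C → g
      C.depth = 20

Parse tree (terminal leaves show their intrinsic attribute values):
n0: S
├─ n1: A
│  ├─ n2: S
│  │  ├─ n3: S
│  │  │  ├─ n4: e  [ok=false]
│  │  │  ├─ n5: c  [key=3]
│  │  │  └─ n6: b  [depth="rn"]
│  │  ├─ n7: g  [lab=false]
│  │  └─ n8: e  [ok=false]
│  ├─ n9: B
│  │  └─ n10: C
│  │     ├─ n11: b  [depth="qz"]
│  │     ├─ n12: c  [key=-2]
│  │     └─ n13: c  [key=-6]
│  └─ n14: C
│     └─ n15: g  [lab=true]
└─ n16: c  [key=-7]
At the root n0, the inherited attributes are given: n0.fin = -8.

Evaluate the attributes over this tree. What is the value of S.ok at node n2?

1. n0.fin = -8  [given at root]
2. n1.depth = "rw"  ["rw"]
3. n1.wid = "nk"  ["nk"]
4. n2.fin = 15  [15]
5. n3.fin = 30  [S₀.fin * 3 - 15]
6. n4.ok = false  [terminal]
7. n5.key = 3  [terminal]
8. n6.depth = "rn"  [terminal]
9. n3.ok = 26  [S.fin - 4]
10. n3.mk = false  [S.fin > 30]
11. n7.lab = false  [terminal]
12. n8.ok = false  [terminal]
13. n2.ok = 15  [S₀.fin + S₁.ok - 26]
14. n2.mk = true  [S₀.fin > 14]
15. n9.hot = 18  [18]
16. n10.cnt = "zw"  ["zw"]
17. n10.acc = 28  [28]
18. n10.lim = 23  [23]
19. n11.depth = "qz"  [terminal]
20. n12.key = -2  [terminal]
21. n13.key = -6  [terminal]
22. n10.depth = -4  [C.lim - 27]
23. n9.env = 6  [B.hot - 12]
24. n14.cnt = "rww"  [A.depth ++ "w"]
25. n14.acc = 15  [15]
26. n14.lim = 2  [2]
27. n15.lab = true  [terminal]
28. n14.depth = 20  [20]
29. n1.mk = 24  [C.depth + 4]
30. n16.key = -7  [terminal]
31. n0.ok = -2  [S.fin + 6]
32. n0.mk = true  [S.fin == -8]

15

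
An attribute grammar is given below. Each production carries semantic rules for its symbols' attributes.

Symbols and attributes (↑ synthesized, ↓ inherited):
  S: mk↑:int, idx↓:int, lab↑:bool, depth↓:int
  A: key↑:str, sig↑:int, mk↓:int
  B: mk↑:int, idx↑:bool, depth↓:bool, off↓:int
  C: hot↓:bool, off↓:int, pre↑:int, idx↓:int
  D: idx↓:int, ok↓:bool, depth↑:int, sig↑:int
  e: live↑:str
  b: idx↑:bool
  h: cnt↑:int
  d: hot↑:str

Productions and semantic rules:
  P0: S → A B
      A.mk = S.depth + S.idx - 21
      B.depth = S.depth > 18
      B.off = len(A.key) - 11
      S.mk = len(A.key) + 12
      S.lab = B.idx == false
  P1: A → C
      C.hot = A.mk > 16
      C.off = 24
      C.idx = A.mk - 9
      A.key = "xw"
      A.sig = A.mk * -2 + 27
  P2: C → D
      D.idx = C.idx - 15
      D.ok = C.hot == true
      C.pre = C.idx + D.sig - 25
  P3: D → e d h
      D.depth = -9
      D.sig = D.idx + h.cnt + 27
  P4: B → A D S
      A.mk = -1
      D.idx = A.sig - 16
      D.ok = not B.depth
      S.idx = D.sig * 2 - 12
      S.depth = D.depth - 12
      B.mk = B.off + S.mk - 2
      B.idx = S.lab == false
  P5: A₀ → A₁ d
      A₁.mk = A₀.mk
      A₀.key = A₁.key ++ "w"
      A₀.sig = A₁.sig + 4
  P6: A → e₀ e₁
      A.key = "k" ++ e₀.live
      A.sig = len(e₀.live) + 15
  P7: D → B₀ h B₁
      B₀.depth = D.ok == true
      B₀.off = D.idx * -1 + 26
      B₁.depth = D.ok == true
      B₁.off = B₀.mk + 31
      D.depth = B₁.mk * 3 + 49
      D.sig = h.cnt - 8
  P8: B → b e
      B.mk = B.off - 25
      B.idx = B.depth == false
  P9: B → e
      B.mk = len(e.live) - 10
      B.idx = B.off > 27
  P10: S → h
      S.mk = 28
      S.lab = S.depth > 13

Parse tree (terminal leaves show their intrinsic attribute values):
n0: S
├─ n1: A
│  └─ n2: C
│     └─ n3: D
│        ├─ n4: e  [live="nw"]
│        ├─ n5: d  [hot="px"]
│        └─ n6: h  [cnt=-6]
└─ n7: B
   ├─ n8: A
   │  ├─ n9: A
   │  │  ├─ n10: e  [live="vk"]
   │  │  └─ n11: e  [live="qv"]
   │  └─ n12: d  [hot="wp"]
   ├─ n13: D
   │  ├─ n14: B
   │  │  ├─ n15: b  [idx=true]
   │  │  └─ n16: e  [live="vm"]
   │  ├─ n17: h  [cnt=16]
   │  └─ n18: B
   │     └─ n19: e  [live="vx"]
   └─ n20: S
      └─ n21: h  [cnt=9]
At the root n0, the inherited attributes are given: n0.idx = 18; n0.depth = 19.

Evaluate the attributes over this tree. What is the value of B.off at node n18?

1. n0.idx = 18  [given at root]
2. n0.depth = 19  [given at root]
3. n1.mk = 16  [S.depth + S.idx - 21]
4. n2.hot = false  [A.mk > 16]
5. n2.off = 24  [24]
6. n2.idx = 7  [A.mk - 9]
7. n3.idx = -8  [C.idx - 15]
8. n3.ok = false  [C.hot == true]
9. n4.live = "nw"  [terminal]
10. n5.hot = "px"  [terminal]
11. n6.cnt = -6  [terminal]
12. n3.depth = -9  [-9]
13. n3.sig = 13  [D.idx + h.cnt + 27]
14. n2.pre = -5  [C.idx + D.sig - 25]
15. n1.key = "xw"  ["xw"]
16. n1.sig = -5  [A.mk * -2 + 27]
17. n7.depth = true  [S.depth > 18]
18. n7.off = -9  [len(A.key) - 11]
19. n8.mk = -1  [-1]
20. n9.mk = -1  [A₀.mk]
21. n10.live = "vk"  [terminal]
22. n11.live = "qv"  [terminal]
23. n9.key = "kvk"  ["k" ++ e₀.live]
24. n9.sig = 17  [len(e₀.live) + 15]
25. n12.hot = "wp"  [terminal]
26. n8.key = "kvkw"  [A₁.key ++ "w"]
27. n8.sig = 21  [A₁.sig + 4]
28. n13.idx = 5  [A.sig - 16]
29. n13.ok = false  [not B.depth]
30. n14.depth = false  [D.ok == true]
31. n14.off = 21  [D.idx * -1 + 26]
32. n15.idx = true  [terminal]
33. n16.live = "vm"  [terminal]
34. n14.mk = -4  [B.off - 25]
35. n14.idx = true  [B.depth == false]
36. n17.cnt = 16  [terminal]
37. n18.depth = false  [D.ok == true]
38. n18.off = 27  [B₀.mk + 31]
39. n19.live = "vx"  [terminal]
40. n18.mk = -8  [len(e.live) - 10]
41. n18.idx = false  [B.off > 27]
42. n13.depth = 25  [B₁.mk * 3 + 49]
43. n13.sig = 8  [h.cnt - 8]
44. n20.idx = 4  [D.sig * 2 - 12]
45. n20.depth = 13  [D.depth - 12]
46. n21.cnt = 9  [terminal]
47. n20.mk = 28  [28]
48. n20.lab = false  [S.depth > 13]
49. n7.mk = 17  [B.off + S.mk - 2]
50. n7.idx = true  [S.lab == false]
51. n0.mk = 14  [len(A.key) + 12]
52. n0.lab = false  [B.idx == false]

27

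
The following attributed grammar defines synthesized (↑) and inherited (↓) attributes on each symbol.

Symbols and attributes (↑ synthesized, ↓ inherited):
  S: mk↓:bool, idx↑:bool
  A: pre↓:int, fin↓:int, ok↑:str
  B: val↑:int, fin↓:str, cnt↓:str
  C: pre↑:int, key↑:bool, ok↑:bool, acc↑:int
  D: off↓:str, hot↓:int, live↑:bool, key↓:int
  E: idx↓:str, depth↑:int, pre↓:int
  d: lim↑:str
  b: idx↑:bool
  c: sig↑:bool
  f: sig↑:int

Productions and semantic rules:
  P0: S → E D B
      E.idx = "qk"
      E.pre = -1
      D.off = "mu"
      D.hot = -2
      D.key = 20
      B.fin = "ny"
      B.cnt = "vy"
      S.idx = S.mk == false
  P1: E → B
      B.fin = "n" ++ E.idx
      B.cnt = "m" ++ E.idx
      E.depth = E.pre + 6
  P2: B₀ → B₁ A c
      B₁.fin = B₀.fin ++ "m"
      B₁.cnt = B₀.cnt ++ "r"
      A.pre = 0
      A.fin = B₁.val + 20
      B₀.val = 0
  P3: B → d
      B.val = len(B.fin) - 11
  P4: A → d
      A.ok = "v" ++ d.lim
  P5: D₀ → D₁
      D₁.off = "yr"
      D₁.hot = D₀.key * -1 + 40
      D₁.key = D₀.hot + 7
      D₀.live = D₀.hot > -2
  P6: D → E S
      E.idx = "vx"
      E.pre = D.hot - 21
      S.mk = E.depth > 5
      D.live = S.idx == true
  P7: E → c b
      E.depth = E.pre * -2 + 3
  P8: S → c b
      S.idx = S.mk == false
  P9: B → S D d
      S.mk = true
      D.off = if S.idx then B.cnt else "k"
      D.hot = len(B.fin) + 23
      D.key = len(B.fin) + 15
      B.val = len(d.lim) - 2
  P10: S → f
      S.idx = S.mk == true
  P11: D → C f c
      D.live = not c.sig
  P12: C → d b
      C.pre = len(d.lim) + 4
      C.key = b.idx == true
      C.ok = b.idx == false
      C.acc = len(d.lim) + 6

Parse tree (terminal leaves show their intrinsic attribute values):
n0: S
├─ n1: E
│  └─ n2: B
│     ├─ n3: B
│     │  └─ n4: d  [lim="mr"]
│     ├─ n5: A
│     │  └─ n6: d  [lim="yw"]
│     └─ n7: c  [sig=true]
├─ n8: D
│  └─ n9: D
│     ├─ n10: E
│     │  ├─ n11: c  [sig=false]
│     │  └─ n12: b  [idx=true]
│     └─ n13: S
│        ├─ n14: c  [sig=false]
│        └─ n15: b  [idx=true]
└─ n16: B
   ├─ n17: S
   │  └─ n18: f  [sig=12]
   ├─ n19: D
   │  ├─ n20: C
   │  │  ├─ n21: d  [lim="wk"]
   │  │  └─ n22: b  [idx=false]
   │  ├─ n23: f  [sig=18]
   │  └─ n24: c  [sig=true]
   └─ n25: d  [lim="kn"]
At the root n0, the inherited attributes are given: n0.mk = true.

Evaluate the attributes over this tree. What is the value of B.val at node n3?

-7

1. n0.mk = true  [given at root]
2. n1.idx = "qk"  ["qk"]
3. n1.pre = -1  [-1]
4. n2.fin = "nqk"  ["n" ++ E.idx]
5. n2.cnt = "mqk"  ["m" ++ E.idx]
6. n3.fin = "nqkm"  [B₀.fin ++ "m"]
7. n3.cnt = "mqkr"  [B₀.cnt ++ "r"]
8. n4.lim = "mr"  [terminal]
9. n3.val = -7  [len(B.fin) - 11]
10. n5.pre = 0  [0]
11. n5.fin = 13  [B₁.val + 20]
12. n6.lim = "yw"  [terminal]
13. n5.ok = "vyw"  ["v" ++ d.lim]
14. n7.sig = true  [terminal]
15. n2.val = 0  [0]
16. n1.depth = 5  [E.pre + 6]
17. n8.off = "mu"  ["mu"]
18. n8.hot = -2  [-2]
19. n8.key = 20  [20]
20. n9.off = "yr"  ["yr"]
21. n9.hot = 20  [D₀.key * -1 + 40]
22. n9.key = 5  [D₀.hot + 7]
23. n10.idx = "vx"  ["vx"]
24. n10.pre = -1  [D.hot - 21]
25. n11.sig = false  [terminal]
26. n12.idx = true  [terminal]
27. n10.depth = 5  [E.pre * -2 + 3]
28. n13.mk = false  [E.depth > 5]
29. n14.sig = false  [terminal]
30. n15.idx = true  [terminal]
31. n13.idx = true  [S.mk == false]
32. n9.live = true  [S.idx == true]
33. n8.live = false  [D₀.hot > -2]
34. n16.fin = "ny"  ["ny"]
35. n16.cnt = "vy"  ["vy"]
36. n17.mk = true  [true]
37. n18.sig = 12  [terminal]
38. n17.idx = true  [S.mk == true]
39. n19.off = "vy"  [if S.idx then B.cnt else "k"]
40. n19.hot = 25  [len(B.fin) + 23]
41. n19.key = 17  [len(B.fin) + 15]
42. n21.lim = "wk"  [terminal]
43. n22.idx = false  [terminal]
44. n20.pre = 6  [len(d.lim) + 4]
45. n20.key = false  [b.idx == true]
46. n20.ok = true  [b.idx == false]
47. n20.acc = 8  [len(d.lim) + 6]
48. n23.sig = 18  [terminal]
49. n24.sig = true  [terminal]
50. n19.live = false  [not c.sig]
51. n25.lim = "kn"  [terminal]
52. n16.val = 0  [len(d.lim) - 2]
53. n0.idx = false  [S.mk == false]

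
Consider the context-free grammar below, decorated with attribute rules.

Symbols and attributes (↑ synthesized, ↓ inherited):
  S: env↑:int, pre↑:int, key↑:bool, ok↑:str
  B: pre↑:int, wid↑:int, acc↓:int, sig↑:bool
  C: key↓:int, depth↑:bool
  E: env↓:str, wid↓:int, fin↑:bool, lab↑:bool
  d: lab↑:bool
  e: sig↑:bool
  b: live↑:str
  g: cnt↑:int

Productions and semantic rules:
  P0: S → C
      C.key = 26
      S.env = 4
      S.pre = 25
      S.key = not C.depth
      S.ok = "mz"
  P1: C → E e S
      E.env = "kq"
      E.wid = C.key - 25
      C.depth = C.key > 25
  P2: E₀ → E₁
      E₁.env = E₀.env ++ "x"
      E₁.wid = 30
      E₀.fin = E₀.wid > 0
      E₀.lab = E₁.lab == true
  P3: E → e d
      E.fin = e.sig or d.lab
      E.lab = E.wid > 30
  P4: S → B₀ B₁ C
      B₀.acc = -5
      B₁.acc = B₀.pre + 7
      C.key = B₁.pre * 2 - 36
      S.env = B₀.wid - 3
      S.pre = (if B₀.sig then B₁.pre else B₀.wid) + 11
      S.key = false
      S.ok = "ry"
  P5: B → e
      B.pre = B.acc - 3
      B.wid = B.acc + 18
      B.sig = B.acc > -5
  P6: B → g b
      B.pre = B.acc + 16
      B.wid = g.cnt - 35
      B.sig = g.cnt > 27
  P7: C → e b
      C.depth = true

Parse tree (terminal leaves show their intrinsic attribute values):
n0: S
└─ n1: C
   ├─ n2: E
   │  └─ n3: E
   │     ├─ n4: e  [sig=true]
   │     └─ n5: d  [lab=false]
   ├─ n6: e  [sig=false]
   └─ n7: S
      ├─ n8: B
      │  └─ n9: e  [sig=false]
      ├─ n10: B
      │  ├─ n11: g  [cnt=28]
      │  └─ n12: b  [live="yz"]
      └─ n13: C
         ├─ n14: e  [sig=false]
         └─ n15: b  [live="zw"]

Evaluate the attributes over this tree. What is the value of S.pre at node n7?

24

1. n1.key = 26  [26]
2. n2.env = "kq"  ["kq"]
3. n2.wid = 1  [C.key - 25]
4. n3.env = "kqx"  [E₀.env ++ "x"]
5. n3.wid = 30  [30]
6. n4.sig = true  [terminal]
7. n5.lab = false  [terminal]
8. n3.fin = true  [e.sig or d.lab]
9. n3.lab = false  [E.wid > 30]
10. n2.fin = true  [E₀.wid > 0]
11. n2.lab = false  [E₁.lab == true]
12. n6.sig = false  [terminal]
13. n8.acc = -5  [-5]
14. n9.sig = false  [terminal]
15. n8.pre = -8  [B.acc - 3]
16. n8.wid = 13  [B.acc + 18]
17. n8.sig = false  [B.acc > -5]
18. n10.acc = -1  [B₀.pre + 7]
19. n11.cnt = 28  [terminal]
20. n12.live = "yz"  [terminal]
21. n10.pre = 15  [B.acc + 16]
22. n10.wid = -7  [g.cnt - 35]
23. n10.sig = true  [g.cnt > 27]
24. n13.key = -6  [B₁.pre * 2 - 36]
25. n14.sig = false  [terminal]
26. n15.live = "zw"  [terminal]
27. n13.depth = true  [true]
28. n7.env = 10  [B₀.wid - 3]
29. n7.pre = 24  [(if B₀.sig then B₁.pre else B₀.wid) + 11]
30. n7.key = false  [false]
31. n7.ok = "ry"  ["ry"]
32. n1.depth = true  [C.key > 25]
33. n0.env = 4  [4]
34. n0.pre = 25  [25]
35. n0.key = false  [not C.depth]
36. n0.ok = "mz"  ["mz"]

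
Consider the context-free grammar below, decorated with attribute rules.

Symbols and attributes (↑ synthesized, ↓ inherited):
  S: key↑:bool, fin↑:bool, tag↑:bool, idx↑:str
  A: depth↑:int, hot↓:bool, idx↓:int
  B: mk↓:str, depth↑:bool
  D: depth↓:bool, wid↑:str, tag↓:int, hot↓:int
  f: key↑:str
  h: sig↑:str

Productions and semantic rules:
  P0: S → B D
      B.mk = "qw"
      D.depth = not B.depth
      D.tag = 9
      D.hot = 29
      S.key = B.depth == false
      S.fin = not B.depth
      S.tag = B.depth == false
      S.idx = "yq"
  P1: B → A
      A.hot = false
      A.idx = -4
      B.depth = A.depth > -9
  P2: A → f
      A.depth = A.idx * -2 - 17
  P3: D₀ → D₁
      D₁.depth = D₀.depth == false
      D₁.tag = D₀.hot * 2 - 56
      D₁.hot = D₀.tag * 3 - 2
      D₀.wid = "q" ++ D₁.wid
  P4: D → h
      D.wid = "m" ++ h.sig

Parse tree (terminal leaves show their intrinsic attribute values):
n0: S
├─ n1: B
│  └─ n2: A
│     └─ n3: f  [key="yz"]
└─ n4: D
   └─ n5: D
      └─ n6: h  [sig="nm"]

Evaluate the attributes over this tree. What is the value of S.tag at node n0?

1. n1.mk = "qw"  ["qw"]
2. n2.hot = false  [false]
3. n2.idx = -4  [-4]
4. n3.key = "yz"  [terminal]
5. n2.depth = -9  [A.idx * -2 - 17]
6. n1.depth = false  [A.depth > -9]
7. n4.depth = true  [not B.depth]
8. n4.tag = 9  [9]
9. n4.hot = 29  [29]
10. n5.depth = false  [D₀.depth == false]
11. n5.tag = 2  [D₀.hot * 2 - 56]
12. n5.hot = 25  [D₀.tag * 3 - 2]
13. n6.sig = "nm"  [terminal]
14. n5.wid = "mnm"  ["m" ++ h.sig]
15. n4.wid = "qmnm"  ["q" ++ D₁.wid]
16. n0.key = true  [B.depth == false]
17. n0.fin = true  [not B.depth]
18. n0.tag = true  [B.depth == false]
19. n0.idx = "yq"  ["yq"]

true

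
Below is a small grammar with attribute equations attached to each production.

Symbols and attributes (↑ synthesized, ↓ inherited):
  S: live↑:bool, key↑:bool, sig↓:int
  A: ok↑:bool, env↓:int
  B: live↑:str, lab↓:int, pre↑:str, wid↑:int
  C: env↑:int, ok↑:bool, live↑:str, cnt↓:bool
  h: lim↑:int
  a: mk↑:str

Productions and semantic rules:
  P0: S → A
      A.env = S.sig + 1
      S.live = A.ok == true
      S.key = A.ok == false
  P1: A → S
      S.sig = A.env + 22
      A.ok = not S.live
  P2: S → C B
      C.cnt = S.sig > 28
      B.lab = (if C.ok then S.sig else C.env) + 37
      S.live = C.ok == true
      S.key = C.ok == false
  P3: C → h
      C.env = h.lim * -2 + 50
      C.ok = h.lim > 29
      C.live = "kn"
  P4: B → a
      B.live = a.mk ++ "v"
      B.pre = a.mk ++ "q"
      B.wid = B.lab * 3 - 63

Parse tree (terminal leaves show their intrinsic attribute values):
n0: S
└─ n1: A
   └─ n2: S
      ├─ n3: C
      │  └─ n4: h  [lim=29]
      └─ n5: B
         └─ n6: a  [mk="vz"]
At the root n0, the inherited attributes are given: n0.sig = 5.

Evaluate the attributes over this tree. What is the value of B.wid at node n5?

1. n0.sig = 5  [given at root]
2. n1.env = 6  [S.sig + 1]
3. n2.sig = 28  [A.env + 22]
4. n3.cnt = false  [S.sig > 28]
5. n4.lim = 29  [terminal]
6. n3.env = -8  [h.lim * -2 + 50]
7. n3.ok = false  [h.lim > 29]
8. n3.live = "kn"  ["kn"]
9. n5.lab = 29  [(if C.ok then S.sig else C.env) + 37]
10. n6.mk = "vz"  [terminal]
11. n5.live = "vzv"  [a.mk ++ "v"]
12. n5.pre = "vzq"  [a.mk ++ "q"]
13. n5.wid = 24  [B.lab * 3 - 63]
14. n2.live = false  [C.ok == true]
15. n2.key = true  [C.ok == false]
16. n1.ok = true  [not S.live]
17. n0.live = true  [A.ok == true]
18. n0.key = false  [A.ok == false]

24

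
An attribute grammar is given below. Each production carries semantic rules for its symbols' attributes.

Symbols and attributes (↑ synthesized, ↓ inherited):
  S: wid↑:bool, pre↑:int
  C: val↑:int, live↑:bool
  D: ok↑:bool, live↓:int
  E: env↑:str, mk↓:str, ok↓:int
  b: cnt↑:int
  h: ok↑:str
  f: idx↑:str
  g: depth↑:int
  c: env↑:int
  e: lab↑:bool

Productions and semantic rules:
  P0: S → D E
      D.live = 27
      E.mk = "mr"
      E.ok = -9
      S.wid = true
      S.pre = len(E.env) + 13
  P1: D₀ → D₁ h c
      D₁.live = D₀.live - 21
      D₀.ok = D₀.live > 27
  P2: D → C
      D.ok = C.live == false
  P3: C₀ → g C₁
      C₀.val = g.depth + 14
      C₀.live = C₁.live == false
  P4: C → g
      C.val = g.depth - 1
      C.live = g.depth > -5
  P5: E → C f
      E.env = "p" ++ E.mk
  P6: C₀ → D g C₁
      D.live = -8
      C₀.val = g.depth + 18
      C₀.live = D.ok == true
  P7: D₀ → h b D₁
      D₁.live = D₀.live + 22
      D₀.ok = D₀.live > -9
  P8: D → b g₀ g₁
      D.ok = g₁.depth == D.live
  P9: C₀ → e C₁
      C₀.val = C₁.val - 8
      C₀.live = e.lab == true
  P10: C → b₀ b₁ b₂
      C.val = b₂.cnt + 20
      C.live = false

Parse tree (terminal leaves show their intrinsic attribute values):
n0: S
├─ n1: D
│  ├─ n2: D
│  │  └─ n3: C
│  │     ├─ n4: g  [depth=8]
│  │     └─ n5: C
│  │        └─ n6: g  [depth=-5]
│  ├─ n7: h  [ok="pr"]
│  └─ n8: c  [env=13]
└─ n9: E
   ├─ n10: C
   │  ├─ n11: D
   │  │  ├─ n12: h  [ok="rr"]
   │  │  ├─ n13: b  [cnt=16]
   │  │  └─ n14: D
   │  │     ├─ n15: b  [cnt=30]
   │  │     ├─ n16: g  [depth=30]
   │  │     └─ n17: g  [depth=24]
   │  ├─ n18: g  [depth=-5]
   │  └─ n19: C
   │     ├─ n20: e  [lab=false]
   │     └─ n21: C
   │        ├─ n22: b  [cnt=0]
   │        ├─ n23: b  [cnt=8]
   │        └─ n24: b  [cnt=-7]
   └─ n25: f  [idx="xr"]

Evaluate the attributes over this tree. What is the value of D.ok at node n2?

false

1. n1.live = 27  [27]
2. n2.live = 6  [D₀.live - 21]
3. n4.depth = 8  [terminal]
4. n6.depth = -5  [terminal]
5. n5.val = -6  [g.depth - 1]
6. n5.live = false  [g.depth > -5]
7. n3.val = 22  [g.depth + 14]
8. n3.live = true  [C₁.live == false]
9. n2.ok = false  [C.live == false]
10. n7.ok = "pr"  [terminal]
11. n8.env = 13  [terminal]
12. n1.ok = false  [D₀.live > 27]
13. n9.mk = "mr"  ["mr"]
14. n9.ok = -9  [-9]
15. n11.live = -8  [-8]
16. n12.ok = "rr"  [terminal]
17. n13.cnt = 16  [terminal]
18. n14.live = 14  [D₀.live + 22]
19. n15.cnt = 30  [terminal]
20. n16.depth = 30  [terminal]
21. n17.depth = 24  [terminal]
22. n14.ok = false  [g₁.depth == D.live]
23. n11.ok = true  [D₀.live > -9]
24. n18.depth = -5  [terminal]
25. n20.lab = false  [terminal]
26. n22.cnt = 0  [terminal]
27. n23.cnt = 8  [terminal]
28. n24.cnt = -7  [terminal]
29. n21.val = 13  [b₂.cnt + 20]
30. n21.live = false  [false]
31. n19.val = 5  [C₁.val - 8]
32. n19.live = false  [e.lab == true]
33. n10.val = 13  [g.depth + 18]
34. n10.live = true  [D.ok == true]
35. n25.idx = "xr"  [terminal]
36. n9.env = "pmr"  ["p" ++ E.mk]
37. n0.wid = true  [true]
38. n0.pre = 16  [len(E.env) + 13]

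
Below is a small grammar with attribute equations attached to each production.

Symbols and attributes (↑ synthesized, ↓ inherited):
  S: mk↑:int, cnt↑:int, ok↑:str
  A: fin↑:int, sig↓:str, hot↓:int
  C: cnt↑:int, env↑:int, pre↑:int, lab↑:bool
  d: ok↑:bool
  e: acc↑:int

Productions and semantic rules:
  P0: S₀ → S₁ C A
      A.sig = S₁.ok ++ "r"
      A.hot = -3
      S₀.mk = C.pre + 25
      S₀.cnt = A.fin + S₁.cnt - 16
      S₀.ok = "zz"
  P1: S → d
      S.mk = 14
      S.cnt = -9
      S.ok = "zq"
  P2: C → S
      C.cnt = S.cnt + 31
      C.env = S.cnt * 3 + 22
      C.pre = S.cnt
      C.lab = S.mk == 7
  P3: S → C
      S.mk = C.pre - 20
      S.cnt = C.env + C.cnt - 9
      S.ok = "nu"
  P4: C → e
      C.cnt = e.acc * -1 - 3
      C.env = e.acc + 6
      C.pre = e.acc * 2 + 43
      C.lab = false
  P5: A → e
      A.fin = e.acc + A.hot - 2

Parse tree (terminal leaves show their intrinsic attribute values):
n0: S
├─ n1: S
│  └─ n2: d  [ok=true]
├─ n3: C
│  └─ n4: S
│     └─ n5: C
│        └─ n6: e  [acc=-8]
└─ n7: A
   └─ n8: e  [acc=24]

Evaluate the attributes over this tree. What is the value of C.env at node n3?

1. n2.ok = true  [terminal]
2. n1.mk = 14  [14]
3. n1.cnt = -9  [-9]
4. n1.ok = "zq"  ["zq"]
5. n6.acc = -8  [terminal]
6. n5.cnt = 5  [e.acc * -1 - 3]
7. n5.env = -2  [e.acc + 6]
8. n5.pre = 27  [e.acc * 2 + 43]
9. n5.lab = false  [false]
10. n4.mk = 7  [C.pre - 20]
11. n4.cnt = -6  [C.env + C.cnt - 9]
12. n4.ok = "nu"  ["nu"]
13. n3.cnt = 25  [S.cnt + 31]
14. n3.env = 4  [S.cnt * 3 + 22]
15. n3.pre = -6  [S.cnt]
16. n3.lab = true  [S.mk == 7]
17. n7.sig = "zqr"  [S₁.ok ++ "r"]
18. n7.hot = -3  [-3]
19. n8.acc = 24  [terminal]
20. n7.fin = 19  [e.acc + A.hot - 2]
21. n0.mk = 19  [C.pre + 25]
22. n0.cnt = -6  [A.fin + S₁.cnt - 16]
23. n0.ok = "zz"  ["zz"]

4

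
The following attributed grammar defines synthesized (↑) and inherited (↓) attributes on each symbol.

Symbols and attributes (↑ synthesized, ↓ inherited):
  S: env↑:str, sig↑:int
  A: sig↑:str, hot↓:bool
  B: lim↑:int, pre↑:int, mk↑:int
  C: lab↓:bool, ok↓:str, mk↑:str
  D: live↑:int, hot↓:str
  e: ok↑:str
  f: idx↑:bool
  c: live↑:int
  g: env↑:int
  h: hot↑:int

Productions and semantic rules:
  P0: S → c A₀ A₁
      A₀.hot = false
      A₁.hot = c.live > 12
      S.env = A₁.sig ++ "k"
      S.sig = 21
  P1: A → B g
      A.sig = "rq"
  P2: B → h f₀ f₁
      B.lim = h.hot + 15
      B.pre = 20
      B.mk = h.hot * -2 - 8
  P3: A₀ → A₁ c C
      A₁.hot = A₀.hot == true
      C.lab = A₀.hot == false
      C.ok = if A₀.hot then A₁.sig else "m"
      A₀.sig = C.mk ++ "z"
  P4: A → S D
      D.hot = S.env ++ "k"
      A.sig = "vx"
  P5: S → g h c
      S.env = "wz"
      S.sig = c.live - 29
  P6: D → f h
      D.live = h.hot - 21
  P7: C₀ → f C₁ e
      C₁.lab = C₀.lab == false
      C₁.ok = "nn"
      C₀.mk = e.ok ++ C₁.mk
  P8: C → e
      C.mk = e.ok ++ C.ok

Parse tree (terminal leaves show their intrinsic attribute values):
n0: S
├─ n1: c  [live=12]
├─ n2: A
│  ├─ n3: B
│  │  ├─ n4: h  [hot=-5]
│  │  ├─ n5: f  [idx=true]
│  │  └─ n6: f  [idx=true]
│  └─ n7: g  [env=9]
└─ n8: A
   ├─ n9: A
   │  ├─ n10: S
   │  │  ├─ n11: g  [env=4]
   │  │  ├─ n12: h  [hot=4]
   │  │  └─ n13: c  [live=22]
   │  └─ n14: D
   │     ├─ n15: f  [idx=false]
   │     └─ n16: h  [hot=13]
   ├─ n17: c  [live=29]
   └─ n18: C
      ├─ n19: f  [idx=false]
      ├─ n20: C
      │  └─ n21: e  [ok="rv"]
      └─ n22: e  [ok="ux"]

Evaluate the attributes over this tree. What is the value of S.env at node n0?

"uxrvnnzk"

1. n1.live = 12  [terminal]
2. n2.hot = false  [false]
3. n4.hot = -5  [terminal]
4. n5.idx = true  [terminal]
5. n6.idx = true  [terminal]
6. n3.lim = 10  [h.hot + 15]
7. n3.pre = 20  [20]
8. n3.mk = 2  [h.hot * -2 - 8]
9. n7.env = 9  [terminal]
10. n2.sig = "rq"  ["rq"]
11. n8.hot = false  [c.live > 12]
12. n9.hot = false  [A₀.hot == true]
13. n11.env = 4  [terminal]
14. n12.hot = 4  [terminal]
15. n13.live = 22  [terminal]
16. n10.env = "wz"  ["wz"]
17. n10.sig = -7  [c.live - 29]
18. n14.hot = "wzk"  [S.env ++ "k"]
19. n15.idx = false  [terminal]
20. n16.hot = 13  [terminal]
21. n14.live = -8  [h.hot - 21]
22. n9.sig = "vx"  ["vx"]
23. n17.live = 29  [terminal]
24. n18.lab = true  [A₀.hot == false]
25. n18.ok = "m"  [if A₀.hot then A₁.sig else "m"]
26. n19.idx = false  [terminal]
27. n20.lab = false  [C₀.lab == false]
28. n20.ok = "nn"  ["nn"]
29. n21.ok = "rv"  [terminal]
30. n20.mk = "rvnn"  [e.ok ++ C.ok]
31. n22.ok = "ux"  [terminal]
32. n18.mk = "uxrvnn"  [e.ok ++ C₁.mk]
33. n8.sig = "uxrvnnz"  [C.mk ++ "z"]
34. n0.env = "uxrvnnzk"  [A₁.sig ++ "k"]
35. n0.sig = 21  [21]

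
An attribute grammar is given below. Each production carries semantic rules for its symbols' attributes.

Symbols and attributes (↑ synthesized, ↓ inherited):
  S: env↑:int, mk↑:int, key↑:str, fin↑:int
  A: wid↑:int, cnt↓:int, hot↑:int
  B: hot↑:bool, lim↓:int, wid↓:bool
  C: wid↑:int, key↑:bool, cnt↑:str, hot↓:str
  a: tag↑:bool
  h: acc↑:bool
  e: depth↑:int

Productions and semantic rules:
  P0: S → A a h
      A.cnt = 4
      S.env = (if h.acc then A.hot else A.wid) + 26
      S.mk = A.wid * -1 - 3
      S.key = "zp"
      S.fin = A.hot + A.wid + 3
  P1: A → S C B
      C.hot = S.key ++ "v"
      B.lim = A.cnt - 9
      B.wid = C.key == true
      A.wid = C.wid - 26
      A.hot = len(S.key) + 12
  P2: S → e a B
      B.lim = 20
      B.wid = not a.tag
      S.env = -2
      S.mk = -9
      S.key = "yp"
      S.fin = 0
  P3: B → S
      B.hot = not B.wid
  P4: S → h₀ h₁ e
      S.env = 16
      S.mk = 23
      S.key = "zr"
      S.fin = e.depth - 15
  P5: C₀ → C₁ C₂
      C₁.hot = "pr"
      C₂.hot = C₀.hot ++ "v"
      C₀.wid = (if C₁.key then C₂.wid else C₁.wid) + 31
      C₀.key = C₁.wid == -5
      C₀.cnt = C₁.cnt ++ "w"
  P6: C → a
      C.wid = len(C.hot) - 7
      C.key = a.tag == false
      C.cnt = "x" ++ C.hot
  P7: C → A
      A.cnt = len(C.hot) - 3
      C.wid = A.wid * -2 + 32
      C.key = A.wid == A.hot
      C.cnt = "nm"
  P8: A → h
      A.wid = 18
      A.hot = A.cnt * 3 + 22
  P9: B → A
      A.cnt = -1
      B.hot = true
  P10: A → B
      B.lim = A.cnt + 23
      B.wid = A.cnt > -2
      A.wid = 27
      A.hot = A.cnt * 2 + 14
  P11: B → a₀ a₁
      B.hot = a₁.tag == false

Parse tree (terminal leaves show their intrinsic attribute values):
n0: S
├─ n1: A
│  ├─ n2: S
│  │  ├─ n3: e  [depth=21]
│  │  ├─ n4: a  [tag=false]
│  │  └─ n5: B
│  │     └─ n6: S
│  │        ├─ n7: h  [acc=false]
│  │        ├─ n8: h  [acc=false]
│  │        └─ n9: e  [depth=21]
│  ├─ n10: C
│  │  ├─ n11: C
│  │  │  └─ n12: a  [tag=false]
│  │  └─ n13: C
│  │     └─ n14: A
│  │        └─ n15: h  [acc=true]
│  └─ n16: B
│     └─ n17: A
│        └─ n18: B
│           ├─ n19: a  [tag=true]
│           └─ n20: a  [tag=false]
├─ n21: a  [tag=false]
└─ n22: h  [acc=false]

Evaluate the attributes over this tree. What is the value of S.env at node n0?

27

1. n1.cnt = 4  [4]
2. n3.depth = 21  [terminal]
3. n4.tag = false  [terminal]
4. n5.lim = 20  [20]
5. n5.wid = true  [not a.tag]
6. n7.acc = false  [terminal]
7. n8.acc = false  [terminal]
8. n9.depth = 21  [terminal]
9. n6.env = 16  [16]
10. n6.mk = 23  [23]
11. n6.key = "zr"  ["zr"]
12. n6.fin = 6  [e.depth - 15]
13. n5.hot = false  [not B.wid]
14. n2.env = -2  [-2]
15. n2.mk = -9  [-9]
16. n2.key = "yp"  ["yp"]
17. n2.fin = 0  [0]
18. n10.hot = "ypv"  [S.key ++ "v"]
19. n11.hot = "pr"  ["pr"]
20. n12.tag = false  [terminal]
21. n11.wid = -5  [len(C.hot) - 7]
22. n11.key = true  [a.tag == false]
23. n11.cnt = "xpr"  ["x" ++ C.hot]
24. n13.hot = "ypvv"  [C₀.hot ++ "v"]
25. n14.cnt = 1  [len(C.hot) - 3]
26. n15.acc = true  [terminal]
27. n14.wid = 18  [18]
28. n14.hot = 25  [A.cnt * 3 + 22]
29. n13.wid = -4  [A.wid * -2 + 32]
30. n13.key = false  [A.wid == A.hot]
31. n13.cnt = "nm"  ["nm"]
32. n10.wid = 27  [(if C₁.key then C₂.wid else C₁.wid) + 31]
33. n10.key = true  [C₁.wid == -5]
34. n10.cnt = "xprw"  [C₁.cnt ++ "w"]
35. n16.lim = -5  [A.cnt - 9]
36. n16.wid = true  [C.key == true]
37. n17.cnt = -1  [-1]
38. n18.lim = 22  [A.cnt + 23]
39. n18.wid = true  [A.cnt > -2]
40. n19.tag = true  [terminal]
41. n20.tag = false  [terminal]
42. n18.hot = true  [a₁.tag == false]
43. n17.wid = 27  [27]
44. n17.hot = 12  [A.cnt * 2 + 14]
45. n16.hot = true  [true]
46. n1.wid = 1  [C.wid - 26]
47. n1.hot = 14  [len(S.key) + 12]
48. n21.tag = false  [terminal]
49. n22.acc = false  [terminal]
50. n0.env = 27  [(if h.acc then A.hot else A.wid) + 26]
51. n0.mk = -4  [A.wid * -1 - 3]
52. n0.key = "zp"  ["zp"]
53. n0.fin = 18  [A.hot + A.wid + 3]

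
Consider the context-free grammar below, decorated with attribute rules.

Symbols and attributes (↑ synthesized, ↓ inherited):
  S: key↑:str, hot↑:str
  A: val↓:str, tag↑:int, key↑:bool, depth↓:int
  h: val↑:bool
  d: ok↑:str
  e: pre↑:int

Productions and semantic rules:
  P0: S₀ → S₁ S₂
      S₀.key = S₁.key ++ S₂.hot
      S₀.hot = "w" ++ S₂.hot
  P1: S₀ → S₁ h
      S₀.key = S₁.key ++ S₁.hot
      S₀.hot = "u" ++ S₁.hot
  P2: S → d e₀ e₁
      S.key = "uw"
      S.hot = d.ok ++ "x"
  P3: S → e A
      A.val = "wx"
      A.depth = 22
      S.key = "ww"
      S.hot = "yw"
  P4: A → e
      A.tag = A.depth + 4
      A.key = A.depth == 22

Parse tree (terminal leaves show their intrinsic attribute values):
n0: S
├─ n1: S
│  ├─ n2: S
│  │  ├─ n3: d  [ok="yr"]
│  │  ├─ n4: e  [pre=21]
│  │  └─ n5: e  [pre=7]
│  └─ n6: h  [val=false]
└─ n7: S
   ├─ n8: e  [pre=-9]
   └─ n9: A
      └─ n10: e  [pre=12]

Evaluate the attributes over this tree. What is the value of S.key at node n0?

1. n3.ok = "yr"  [terminal]
2. n4.pre = 21  [terminal]
3. n5.pre = 7  [terminal]
4. n2.key = "uw"  ["uw"]
5. n2.hot = "yrx"  [d.ok ++ "x"]
6. n6.val = false  [terminal]
7. n1.key = "uwyrx"  [S₁.key ++ S₁.hot]
8. n1.hot = "uyrx"  ["u" ++ S₁.hot]
9. n8.pre = -9  [terminal]
10. n9.val = "wx"  ["wx"]
11. n9.depth = 22  [22]
12. n10.pre = 12  [terminal]
13. n9.tag = 26  [A.depth + 4]
14. n9.key = true  [A.depth == 22]
15. n7.key = "ww"  ["ww"]
16. n7.hot = "yw"  ["yw"]
17. n0.key = "uwyrxyw"  [S₁.key ++ S₂.hot]
18. n0.hot = "wyw"  ["w" ++ S₂.hot]

"uwyrxyw"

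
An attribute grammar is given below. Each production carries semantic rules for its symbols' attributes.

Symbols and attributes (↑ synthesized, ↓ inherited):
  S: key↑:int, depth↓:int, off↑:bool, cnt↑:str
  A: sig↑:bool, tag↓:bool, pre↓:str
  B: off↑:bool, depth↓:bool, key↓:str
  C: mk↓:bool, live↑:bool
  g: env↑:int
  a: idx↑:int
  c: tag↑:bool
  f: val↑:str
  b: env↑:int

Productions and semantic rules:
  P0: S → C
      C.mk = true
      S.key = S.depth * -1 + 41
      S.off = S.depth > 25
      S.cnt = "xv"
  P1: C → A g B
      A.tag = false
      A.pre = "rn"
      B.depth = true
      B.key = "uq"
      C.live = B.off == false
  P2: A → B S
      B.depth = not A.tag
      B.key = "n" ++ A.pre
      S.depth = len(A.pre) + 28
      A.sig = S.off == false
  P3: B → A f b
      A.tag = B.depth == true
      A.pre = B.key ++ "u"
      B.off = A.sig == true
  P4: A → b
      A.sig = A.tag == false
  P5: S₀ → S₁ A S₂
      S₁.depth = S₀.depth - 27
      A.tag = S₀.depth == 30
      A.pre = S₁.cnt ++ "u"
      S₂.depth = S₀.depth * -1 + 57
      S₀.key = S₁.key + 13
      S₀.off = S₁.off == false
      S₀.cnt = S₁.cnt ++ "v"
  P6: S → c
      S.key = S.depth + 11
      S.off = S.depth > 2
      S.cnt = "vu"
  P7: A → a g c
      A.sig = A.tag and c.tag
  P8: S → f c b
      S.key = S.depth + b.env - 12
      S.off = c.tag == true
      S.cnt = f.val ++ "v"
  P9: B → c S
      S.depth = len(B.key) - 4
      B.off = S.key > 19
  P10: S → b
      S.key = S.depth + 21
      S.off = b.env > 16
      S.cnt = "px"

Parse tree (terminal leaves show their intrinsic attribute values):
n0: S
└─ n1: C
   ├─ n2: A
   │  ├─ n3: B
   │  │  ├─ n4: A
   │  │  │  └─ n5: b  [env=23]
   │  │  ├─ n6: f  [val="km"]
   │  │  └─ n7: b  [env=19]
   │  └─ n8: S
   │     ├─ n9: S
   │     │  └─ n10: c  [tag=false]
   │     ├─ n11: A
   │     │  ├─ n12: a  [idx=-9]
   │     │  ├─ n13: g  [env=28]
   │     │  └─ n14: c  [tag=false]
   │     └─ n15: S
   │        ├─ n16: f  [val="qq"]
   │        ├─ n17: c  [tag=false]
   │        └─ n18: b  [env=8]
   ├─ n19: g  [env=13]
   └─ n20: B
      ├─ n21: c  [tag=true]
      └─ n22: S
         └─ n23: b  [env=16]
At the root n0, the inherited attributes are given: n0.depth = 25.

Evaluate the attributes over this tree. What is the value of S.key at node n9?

1. n0.depth = 25  [given at root]
2. n1.mk = true  [true]
3. n2.tag = false  [false]
4. n2.pre = "rn"  ["rn"]
5. n3.depth = true  [not A.tag]
6. n3.key = "nrn"  ["n" ++ A.pre]
7. n4.tag = true  [B.depth == true]
8. n4.pre = "nrnu"  [B.key ++ "u"]
9. n5.env = 23  [terminal]
10. n4.sig = false  [A.tag == false]
11. n6.val = "km"  [terminal]
12. n7.env = 19  [terminal]
13. n3.off = false  [A.sig == true]
14. n8.depth = 30  [len(A.pre) + 28]
15. n9.depth = 3  [S₀.depth - 27]
16. n10.tag = false  [terminal]
17. n9.key = 14  [S.depth + 11]
18. n9.off = true  [S.depth > 2]
19. n9.cnt = "vu"  ["vu"]
20. n11.tag = true  [S₀.depth == 30]
21. n11.pre = "vuu"  [S₁.cnt ++ "u"]
22. n12.idx = -9  [terminal]
23. n13.env = 28  [terminal]
24. n14.tag = false  [terminal]
25. n11.sig = false  [A.tag and c.tag]
26. n15.depth = 27  [S₀.depth * -1 + 57]
27. n16.val = "qq"  [terminal]
28. n17.tag = false  [terminal]
29. n18.env = 8  [terminal]
30. n15.key = 23  [S.depth + b.env - 12]
31. n15.off = false  [c.tag == true]
32. n15.cnt = "qqv"  [f.val ++ "v"]
33. n8.key = 27  [S₁.key + 13]
34. n8.off = false  [S₁.off == false]
35. n8.cnt = "vuv"  [S₁.cnt ++ "v"]
36. n2.sig = true  [S.off == false]
37. n19.env = 13  [terminal]
38. n20.depth = true  [true]
39. n20.key = "uq"  ["uq"]
40. n21.tag = true  [terminal]
41. n22.depth = -2  [len(B.key) - 4]
42. n23.env = 16  [terminal]
43. n22.key = 19  [S.depth + 21]
44. n22.off = false  [b.env > 16]
45. n22.cnt = "px"  ["px"]
46. n20.off = false  [S.key > 19]
47. n1.live = true  [B.off == false]
48. n0.key = 16  [S.depth * -1 + 41]
49. n0.off = false  [S.depth > 25]
50. n0.cnt = "xv"  ["xv"]

14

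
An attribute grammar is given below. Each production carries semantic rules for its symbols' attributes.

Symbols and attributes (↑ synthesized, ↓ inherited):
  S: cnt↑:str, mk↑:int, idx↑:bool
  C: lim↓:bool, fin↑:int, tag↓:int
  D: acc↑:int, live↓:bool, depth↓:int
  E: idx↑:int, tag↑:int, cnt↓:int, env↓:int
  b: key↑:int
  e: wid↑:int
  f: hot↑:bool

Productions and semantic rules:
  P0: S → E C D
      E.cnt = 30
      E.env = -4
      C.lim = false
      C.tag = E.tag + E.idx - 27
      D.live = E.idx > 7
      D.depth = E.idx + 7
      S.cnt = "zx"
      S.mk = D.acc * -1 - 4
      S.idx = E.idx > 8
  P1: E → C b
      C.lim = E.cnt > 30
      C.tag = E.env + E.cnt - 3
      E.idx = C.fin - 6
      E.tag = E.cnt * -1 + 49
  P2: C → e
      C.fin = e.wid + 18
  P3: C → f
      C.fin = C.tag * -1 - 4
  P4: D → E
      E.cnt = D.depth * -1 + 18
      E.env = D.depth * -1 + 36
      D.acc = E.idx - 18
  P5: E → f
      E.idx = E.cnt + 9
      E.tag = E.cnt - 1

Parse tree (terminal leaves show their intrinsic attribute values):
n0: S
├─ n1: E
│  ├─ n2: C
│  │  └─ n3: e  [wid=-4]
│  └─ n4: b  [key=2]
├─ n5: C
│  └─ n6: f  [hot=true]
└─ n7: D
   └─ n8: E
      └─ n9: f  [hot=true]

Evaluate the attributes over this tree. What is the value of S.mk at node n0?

1. n1.cnt = 30  [30]
2. n1.env = -4  [-4]
3. n2.lim = false  [E.cnt > 30]
4. n2.tag = 23  [E.env + E.cnt - 3]
5. n3.wid = -4  [terminal]
6. n2.fin = 14  [e.wid + 18]
7. n4.key = 2  [terminal]
8. n1.idx = 8  [C.fin - 6]
9. n1.tag = 19  [E.cnt * -1 + 49]
10. n5.lim = false  [false]
11. n5.tag = 0  [E.tag + E.idx - 27]
12. n6.hot = true  [terminal]
13. n5.fin = -4  [C.tag * -1 - 4]
14. n7.live = true  [E.idx > 7]
15. n7.depth = 15  [E.idx + 7]
16. n8.cnt = 3  [D.depth * -1 + 18]
17. n8.env = 21  [D.depth * -1 + 36]
18. n9.hot = true  [terminal]
19. n8.idx = 12  [E.cnt + 9]
20. n8.tag = 2  [E.cnt - 1]
21. n7.acc = -6  [E.idx - 18]
22. n0.cnt = "zx"  ["zx"]
23. n0.mk = 2  [D.acc * -1 - 4]
24. n0.idx = false  [E.idx > 8]

2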